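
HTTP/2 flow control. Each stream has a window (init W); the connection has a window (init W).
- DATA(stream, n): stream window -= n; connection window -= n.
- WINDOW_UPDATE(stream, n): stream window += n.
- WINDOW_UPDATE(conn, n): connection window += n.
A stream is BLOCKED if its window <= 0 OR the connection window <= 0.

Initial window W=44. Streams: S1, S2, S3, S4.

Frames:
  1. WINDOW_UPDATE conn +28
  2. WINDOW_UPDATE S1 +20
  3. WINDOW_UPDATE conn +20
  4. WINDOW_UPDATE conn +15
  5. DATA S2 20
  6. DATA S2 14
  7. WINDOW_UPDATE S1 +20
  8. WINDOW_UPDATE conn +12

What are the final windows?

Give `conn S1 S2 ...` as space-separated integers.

Op 1: conn=72 S1=44 S2=44 S3=44 S4=44 blocked=[]
Op 2: conn=72 S1=64 S2=44 S3=44 S4=44 blocked=[]
Op 3: conn=92 S1=64 S2=44 S3=44 S4=44 blocked=[]
Op 4: conn=107 S1=64 S2=44 S3=44 S4=44 blocked=[]
Op 5: conn=87 S1=64 S2=24 S3=44 S4=44 blocked=[]
Op 6: conn=73 S1=64 S2=10 S3=44 S4=44 blocked=[]
Op 7: conn=73 S1=84 S2=10 S3=44 S4=44 blocked=[]
Op 8: conn=85 S1=84 S2=10 S3=44 S4=44 blocked=[]

Answer: 85 84 10 44 44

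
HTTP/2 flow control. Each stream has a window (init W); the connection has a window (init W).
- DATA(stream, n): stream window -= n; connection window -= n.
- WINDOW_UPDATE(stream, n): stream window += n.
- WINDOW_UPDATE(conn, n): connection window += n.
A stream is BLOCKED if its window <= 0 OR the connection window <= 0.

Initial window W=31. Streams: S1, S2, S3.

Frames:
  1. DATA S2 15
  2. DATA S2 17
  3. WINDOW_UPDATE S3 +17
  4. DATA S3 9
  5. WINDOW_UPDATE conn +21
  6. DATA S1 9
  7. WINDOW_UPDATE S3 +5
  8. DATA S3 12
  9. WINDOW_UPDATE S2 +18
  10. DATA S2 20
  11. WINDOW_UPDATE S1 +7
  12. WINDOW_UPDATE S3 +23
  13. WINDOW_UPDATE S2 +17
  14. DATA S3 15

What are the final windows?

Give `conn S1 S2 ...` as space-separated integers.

Answer: -45 29 14 40

Derivation:
Op 1: conn=16 S1=31 S2=16 S3=31 blocked=[]
Op 2: conn=-1 S1=31 S2=-1 S3=31 blocked=[1, 2, 3]
Op 3: conn=-1 S1=31 S2=-1 S3=48 blocked=[1, 2, 3]
Op 4: conn=-10 S1=31 S2=-1 S3=39 blocked=[1, 2, 3]
Op 5: conn=11 S1=31 S2=-1 S3=39 blocked=[2]
Op 6: conn=2 S1=22 S2=-1 S3=39 blocked=[2]
Op 7: conn=2 S1=22 S2=-1 S3=44 blocked=[2]
Op 8: conn=-10 S1=22 S2=-1 S3=32 blocked=[1, 2, 3]
Op 9: conn=-10 S1=22 S2=17 S3=32 blocked=[1, 2, 3]
Op 10: conn=-30 S1=22 S2=-3 S3=32 blocked=[1, 2, 3]
Op 11: conn=-30 S1=29 S2=-3 S3=32 blocked=[1, 2, 3]
Op 12: conn=-30 S1=29 S2=-3 S3=55 blocked=[1, 2, 3]
Op 13: conn=-30 S1=29 S2=14 S3=55 blocked=[1, 2, 3]
Op 14: conn=-45 S1=29 S2=14 S3=40 blocked=[1, 2, 3]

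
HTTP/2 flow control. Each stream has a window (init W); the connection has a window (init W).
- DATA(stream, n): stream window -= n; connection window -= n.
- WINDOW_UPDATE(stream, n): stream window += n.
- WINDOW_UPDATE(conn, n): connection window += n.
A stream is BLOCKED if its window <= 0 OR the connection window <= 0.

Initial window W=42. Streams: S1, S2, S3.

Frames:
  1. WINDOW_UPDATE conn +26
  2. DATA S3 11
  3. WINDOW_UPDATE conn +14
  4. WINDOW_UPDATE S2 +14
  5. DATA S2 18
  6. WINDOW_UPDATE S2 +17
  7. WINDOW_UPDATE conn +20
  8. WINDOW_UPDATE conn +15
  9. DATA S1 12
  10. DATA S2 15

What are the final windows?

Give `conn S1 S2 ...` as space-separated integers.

Answer: 61 30 40 31

Derivation:
Op 1: conn=68 S1=42 S2=42 S3=42 blocked=[]
Op 2: conn=57 S1=42 S2=42 S3=31 blocked=[]
Op 3: conn=71 S1=42 S2=42 S3=31 blocked=[]
Op 4: conn=71 S1=42 S2=56 S3=31 blocked=[]
Op 5: conn=53 S1=42 S2=38 S3=31 blocked=[]
Op 6: conn=53 S1=42 S2=55 S3=31 blocked=[]
Op 7: conn=73 S1=42 S2=55 S3=31 blocked=[]
Op 8: conn=88 S1=42 S2=55 S3=31 blocked=[]
Op 9: conn=76 S1=30 S2=55 S3=31 blocked=[]
Op 10: conn=61 S1=30 S2=40 S3=31 blocked=[]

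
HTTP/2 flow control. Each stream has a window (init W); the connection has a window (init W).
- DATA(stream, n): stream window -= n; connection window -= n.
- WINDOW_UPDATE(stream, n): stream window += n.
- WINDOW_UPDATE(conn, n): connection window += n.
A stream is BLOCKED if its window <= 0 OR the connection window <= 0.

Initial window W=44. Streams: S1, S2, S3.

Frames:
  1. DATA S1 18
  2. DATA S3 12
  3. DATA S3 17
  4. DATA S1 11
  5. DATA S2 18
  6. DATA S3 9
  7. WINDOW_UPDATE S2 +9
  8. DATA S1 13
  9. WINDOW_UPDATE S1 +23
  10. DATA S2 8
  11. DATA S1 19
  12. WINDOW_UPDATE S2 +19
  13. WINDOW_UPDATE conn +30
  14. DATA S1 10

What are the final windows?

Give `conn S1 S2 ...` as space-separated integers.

Op 1: conn=26 S1=26 S2=44 S3=44 blocked=[]
Op 2: conn=14 S1=26 S2=44 S3=32 blocked=[]
Op 3: conn=-3 S1=26 S2=44 S3=15 blocked=[1, 2, 3]
Op 4: conn=-14 S1=15 S2=44 S3=15 blocked=[1, 2, 3]
Op 5: conn=-32 S1=15 S2=26 S3=15 blocked=[1, 2, 3]
Op 6: conn=-41 S1=15 S2=26 S3=6 blocked=[1, 2, 3]
Op 7: conn=-41 S1=15 S2=35 S3=6 blocked=[1, 2, 3]
Op 8: conn=-54 S1=2 S2=35 S3=6 blocked=[1, 2, 3]
Op 9: conn=-54 S1=25 S2=35 S3=6 blocked=[1, 2, 3]
Op 10: conn=-62 S1=25 S2=27 S3=6 blocked=[1, 2, 3]
Op 11: conn=-81 S1=6 S2=27 S3=6 blocked=[1, 2, 3]
Op 12: conn=-81 S1=6 S2=46 S3=6 blocked=[1, 2, 3]
Op 13: conn=-51 S1=6 S2=46 S3=6 blocked=[1, 2, 3]
Op 14: conn=-61 S1=-4 S2=46 S3=6 blocked=[1, 2, 3]

Answer: -61 -4 46 6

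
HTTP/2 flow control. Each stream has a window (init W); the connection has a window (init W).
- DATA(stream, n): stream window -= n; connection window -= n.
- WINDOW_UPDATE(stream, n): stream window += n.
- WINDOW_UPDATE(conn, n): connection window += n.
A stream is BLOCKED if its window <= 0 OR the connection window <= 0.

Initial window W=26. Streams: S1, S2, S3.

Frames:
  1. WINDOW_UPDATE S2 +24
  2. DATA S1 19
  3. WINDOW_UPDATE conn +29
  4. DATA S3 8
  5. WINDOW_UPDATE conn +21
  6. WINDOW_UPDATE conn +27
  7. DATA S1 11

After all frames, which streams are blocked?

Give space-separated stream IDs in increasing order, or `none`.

Op 1: conn=26 S1=26 S2=50 S3=26 blocked=[]
Op 2: conn=7 S1=7 S2=50 S3=26 blocked=[]
Op 3: conn=36 S1=7 S2=50 S3=26 blocked=[]
Op 4: conn=28 S1=7 S2=50 S3=18 blocked=[]
Op 5: conn=49 S1=7 S2=50 S3=18 blocked=[]
Op 6: conn=76 S1=7 S2=50 S3=18 blocked=[]
Op 7: conn=65 S1=-4 S2=50 S3=18 blocked=[1]

Answer: S1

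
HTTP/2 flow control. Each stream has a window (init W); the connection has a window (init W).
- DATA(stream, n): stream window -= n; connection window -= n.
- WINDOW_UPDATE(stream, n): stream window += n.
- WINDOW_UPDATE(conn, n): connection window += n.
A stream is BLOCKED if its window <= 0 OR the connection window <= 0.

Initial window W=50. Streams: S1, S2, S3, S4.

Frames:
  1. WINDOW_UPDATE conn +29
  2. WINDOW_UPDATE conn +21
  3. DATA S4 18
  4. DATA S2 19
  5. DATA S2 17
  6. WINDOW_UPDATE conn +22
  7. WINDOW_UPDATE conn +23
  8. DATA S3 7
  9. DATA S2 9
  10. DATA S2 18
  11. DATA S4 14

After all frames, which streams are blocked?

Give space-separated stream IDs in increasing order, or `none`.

Answer: S2

Derivation:
Op 1: conn=79 S1=50 S2=50 S3=50 S4=50 blocked=[]
Op 2: conn=100 S1=50 S2=50 S3=50 S4=50 blocked=[]
Op 3: conn=82 S1=50 S2=50 S3=50 S4=32 blocked=[]
Op 4: conn=63 S1=50 S2=31 S3=50 S4=32 blocked=[]
Op 5: conn=46 S1=50 S2=14 S3=50 S4=32 blocked=[]
Op 6: conn=68 S1=50 S2=14 S3=50 S4=32 blocked=[]
Op 7: conn=91 S1=50 S2=14 S3=50 S4=32 blocked=[]
Op 8: conn=84 S1=50 S2=14 S3=43 S4=32 blocked=[]
Op 9: conn=75 S1=50 S2=5 S3=43 S4=32 blocked=[]
Op 10: conn=57 S1=50 S2=-13 S3=43 S4=32 blocked=[2]
Op 11: conn=43 S1=50 S2=-13 S3=43 S4=18 blocked=[2]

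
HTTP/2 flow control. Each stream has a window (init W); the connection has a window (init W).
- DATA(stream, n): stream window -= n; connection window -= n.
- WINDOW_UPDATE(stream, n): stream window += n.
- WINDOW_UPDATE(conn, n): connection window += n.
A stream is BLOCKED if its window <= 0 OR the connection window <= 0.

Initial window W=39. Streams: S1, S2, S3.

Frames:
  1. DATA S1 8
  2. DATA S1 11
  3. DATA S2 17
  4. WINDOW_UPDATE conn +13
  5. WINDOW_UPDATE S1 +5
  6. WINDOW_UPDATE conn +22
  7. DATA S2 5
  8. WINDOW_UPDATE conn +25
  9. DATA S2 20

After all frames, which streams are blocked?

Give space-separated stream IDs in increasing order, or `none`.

Answer: S2

Derivation:
Op 1: conn=31 S1=31 S2=39 S3=39 blocked=[]
Op 2: conn=20 S1=20 S2=39 S3=39 blocked=[]
Op 3: conn=3 S1=20 S2=22 S3=39 blocked=[]
Op 4: conn=16 S1=20 S2=22 S3=39 blocked=[]
Op 5: conn=16 S1=25 S2=22 S3=39 blocked=[]
Op 6: conn=38 S1=25 S2=22 S3=39 blocked=[]
Op 7: conn=33 S1=25 S2=17 S3=39 blocked=[]
Op 8: conn=58 S1=25 S2=17 S3=39 blocked=[]
Op 9: conn=38 S1=25 S2=-3 S3=39 blocked=[2]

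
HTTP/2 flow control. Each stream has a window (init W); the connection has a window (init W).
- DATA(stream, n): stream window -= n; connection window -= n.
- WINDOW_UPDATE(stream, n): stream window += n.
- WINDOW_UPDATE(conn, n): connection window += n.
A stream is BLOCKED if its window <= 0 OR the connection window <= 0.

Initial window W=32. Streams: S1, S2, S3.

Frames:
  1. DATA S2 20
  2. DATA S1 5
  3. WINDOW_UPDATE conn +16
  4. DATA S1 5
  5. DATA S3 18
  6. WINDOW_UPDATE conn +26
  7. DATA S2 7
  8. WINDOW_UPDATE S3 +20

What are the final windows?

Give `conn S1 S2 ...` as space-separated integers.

Answer: 19 22 5 34

Derivation:
Op 1: conn=12 S1=32 S2=12 S3=32 blocked=[]
Op 2: conn=7 S1=27 S2=12 S3=32 blocked=[]
Op 3: conn=23 S1=27 S2=12 S3=32 blocked=[]
Op 4: conn=18 S1=22 S2=12 S3=32 blocked=[]
Op 5: conn=0 S1=22 S2=12 S3=14 blocked=[1, 2, 3]
Op 6: conn=26 S1=22 S2=12 S3=14 blocked=[]
Op 7: conn=19 S1=22 S2=5 S3=14 blocked=[]
Op 8: conn=19 S1=22 S2=5 S3=34 blocked=[]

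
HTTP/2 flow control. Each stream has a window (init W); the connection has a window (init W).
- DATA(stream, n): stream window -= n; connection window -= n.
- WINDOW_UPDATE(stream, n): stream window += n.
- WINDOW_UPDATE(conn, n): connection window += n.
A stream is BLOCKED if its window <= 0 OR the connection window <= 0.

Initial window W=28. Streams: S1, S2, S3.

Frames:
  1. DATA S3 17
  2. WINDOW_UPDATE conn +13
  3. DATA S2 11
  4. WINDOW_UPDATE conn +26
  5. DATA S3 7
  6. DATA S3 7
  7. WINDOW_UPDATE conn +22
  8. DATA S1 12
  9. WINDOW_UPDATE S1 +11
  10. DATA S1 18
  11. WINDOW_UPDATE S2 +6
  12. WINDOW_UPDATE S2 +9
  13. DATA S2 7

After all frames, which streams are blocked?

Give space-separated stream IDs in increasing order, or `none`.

Answer: S3

Derivation:
Op 1: conn=11 S1=28 S2=28 S3=11 blocked=[]
Op 2: conn=24 S1=28 S2=28 S3=11 blocked=[]
Op 3: conn=13 S1=28 S2=17 S3=11 blocked=[]
Op 4: conn=39 S1=28 S2=17 S3=11 blocked=[]
Op 5: conn=32 S1=28 S2=17 S3=4 blocked=[]
Op 6: conn=25 S1=28 S2=17 S3=-3 blocked=[3]
Op 7: conn=47 S1=28 S2=17 S3=-3 blocked=[3]
Op 8: conn=35 S1=16 S2=17 S3=-3 blocked=[3]
Op 9: conn=35 S1=27 S2=17 S3=-3 blocked=[3]
Op 10: conn=17 S1=9 S2=17 S3=-3 blocked=[3]
Op 11: conn=17 S1=9 S2=23 S3=-3 blocked=[3]
Op 12: conn=17 S1=9 S2=32 S3=-3 blocked=[3]
Op 13: conn=10 S1=9 S2=25 S3=-3 blocked=[3]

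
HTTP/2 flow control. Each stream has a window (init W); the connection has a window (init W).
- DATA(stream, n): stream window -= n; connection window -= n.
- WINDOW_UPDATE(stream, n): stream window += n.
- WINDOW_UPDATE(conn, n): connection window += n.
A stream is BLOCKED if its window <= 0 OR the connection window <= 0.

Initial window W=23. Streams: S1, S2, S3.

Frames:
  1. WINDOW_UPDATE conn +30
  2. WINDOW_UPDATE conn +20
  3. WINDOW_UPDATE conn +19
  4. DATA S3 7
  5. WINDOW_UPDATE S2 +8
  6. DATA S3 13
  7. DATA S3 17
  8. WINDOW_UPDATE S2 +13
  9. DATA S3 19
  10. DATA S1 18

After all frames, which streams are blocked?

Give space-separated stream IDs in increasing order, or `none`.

Answer: S3

Derivation:
Op 1: conn=53 S1=23 S2=23 S3=23 blocked=[]
Op 2: conn=73 S1=23 S2=23 S3=23 blocked=[]
Op 3: conn=92 S1=23 S2=23 S3=23 blocked=[]
Op 4: conn=85 S1=23 S2=23 S3=16 blocked=[]
Op 5: conn=85 S1=23 S2=31 S3=16 blocked=[]
Op 6: conn=72 S1=23 S2=31 S3=3 blocked=[]
Op 7: conn=55 S1=23 S2=31 S3=-14 blocked=[3]
Op 8: conn=55 S1=23 S2=44 S3=-14 blocked=[3]
Op 9: conn=36 S1=23 S2=44 S3=-33 blocked=[3]
Op 10: conn=18 S1=5 S2=44 S3=-33 blocked=[3]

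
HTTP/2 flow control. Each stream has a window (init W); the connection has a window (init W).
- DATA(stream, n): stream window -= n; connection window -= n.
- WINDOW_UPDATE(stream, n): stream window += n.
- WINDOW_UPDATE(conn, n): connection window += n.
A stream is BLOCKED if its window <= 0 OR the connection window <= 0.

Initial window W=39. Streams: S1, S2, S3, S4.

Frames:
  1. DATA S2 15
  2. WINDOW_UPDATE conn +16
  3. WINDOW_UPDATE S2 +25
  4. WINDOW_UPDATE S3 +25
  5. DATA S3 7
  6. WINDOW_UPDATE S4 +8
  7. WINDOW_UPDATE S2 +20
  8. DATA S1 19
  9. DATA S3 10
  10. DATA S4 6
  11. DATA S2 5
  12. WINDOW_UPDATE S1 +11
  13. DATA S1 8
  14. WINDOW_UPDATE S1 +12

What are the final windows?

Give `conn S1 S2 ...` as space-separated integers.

Op 1: conn=24 S1=39 S2=24 S3=39 S4=39 blocked=[]
Op 2: conn=40 S1=39 S2=24 S3=39 S4=39 blocked=[]
Op 3: conn=40 S1=39 S2=49 S3=39 S4=39 blocked=[]
Op 4: conn=40 S1=39 S2=49 S3=64 S4=39 blocked=[]
Op 5: conn=33 S1=39 S2=49 S3=57 S4=39 blocked=[]
Op 6: conn=33 S1=39 S2=49 S3=57 S4=47 blocked=[]
Op 7: conn=33 S1=39 S2=69 S3=57 S4=47 blocked=[]
Op 8: conn=14 S1=20 S2=69 S3=57 S4=47 blocked=[]
Op 9: conn=4 S1=20 S2=69 S3=47 S4=47 blocked=[]
Op 10: conn=-2 S1=20 S2=69 S3=47 S4=41 blocked=[1, 2, 3, 4]
Op 11: conn=-7 S1=20 S2=64 S3=47 S4=41 blocked=[1, 2, 3, 4]
Op 12: conn=-7 S1=31 S2=64 S3=47 S4=41 blocked=[1, 2, 3, 4]
Op 13: conn=-15 S1=23 S2=64 S3=47 S4=41 blocked=[1, 2, 3, 4]
Op 14: conn=-15 S1=35 S2=64 S3=47 S4=41 blocked=[1, 2, 3, 4]

Answer: -15 35 64 47 41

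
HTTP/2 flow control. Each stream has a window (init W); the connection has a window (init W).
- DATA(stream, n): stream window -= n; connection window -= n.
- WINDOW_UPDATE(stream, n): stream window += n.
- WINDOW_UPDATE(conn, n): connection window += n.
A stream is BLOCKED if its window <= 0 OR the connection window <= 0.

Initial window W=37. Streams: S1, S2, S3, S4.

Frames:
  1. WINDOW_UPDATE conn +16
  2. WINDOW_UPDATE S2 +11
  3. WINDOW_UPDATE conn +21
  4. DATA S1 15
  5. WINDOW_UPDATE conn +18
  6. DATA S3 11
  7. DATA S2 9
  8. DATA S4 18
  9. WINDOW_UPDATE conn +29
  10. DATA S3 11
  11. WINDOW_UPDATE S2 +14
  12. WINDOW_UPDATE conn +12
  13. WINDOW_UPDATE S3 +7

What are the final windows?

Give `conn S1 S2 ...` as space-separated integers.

Op 1: conn=53 S1=37 S2=37 S3=37 S4=37 blocked=[]
Op 2: conn=53 S1=37 S2=48 S3=37 S4=37 blocked=[]
Op 3: conn=74 S1=37 S2=48 S3=37 S4=37 blocked=[]
Op 4: conn=59 S1=22 S2=48 S3=37 S4=37 blocked=[]
Op 5: conn=77 S1=22 S2=48 S3=37 S4=37 blocked=[]
Op 6: conn=66 S1=22 S2=48 S3=26 S4=37 blocked=[]
Op 7: conn=57 S1=22 S2=39 S3=26 S4=37 blocked=[]
Op 8: conn=39 S1=22 S2=39 S3=26 S4=19 blocked=[]
Op 9: conn=68 S1=22 S2=39 S3=26 S4=19 blocked=[]
Op 10: conn=57 S1=22 S2=39 S3=15 S4=19 blocked=[]
Op 11: conn=57 S1=22 S2=53 S3=15 S4=19 blocked=[]
Op 12: conn=69 S1=22 S2=53 S3=15 S4=19 blocked=[]
Op 13: conn=69 S1=22 S2=53 S3=22 S4=19 blocked=[]

Answer: 69 22 53 22 19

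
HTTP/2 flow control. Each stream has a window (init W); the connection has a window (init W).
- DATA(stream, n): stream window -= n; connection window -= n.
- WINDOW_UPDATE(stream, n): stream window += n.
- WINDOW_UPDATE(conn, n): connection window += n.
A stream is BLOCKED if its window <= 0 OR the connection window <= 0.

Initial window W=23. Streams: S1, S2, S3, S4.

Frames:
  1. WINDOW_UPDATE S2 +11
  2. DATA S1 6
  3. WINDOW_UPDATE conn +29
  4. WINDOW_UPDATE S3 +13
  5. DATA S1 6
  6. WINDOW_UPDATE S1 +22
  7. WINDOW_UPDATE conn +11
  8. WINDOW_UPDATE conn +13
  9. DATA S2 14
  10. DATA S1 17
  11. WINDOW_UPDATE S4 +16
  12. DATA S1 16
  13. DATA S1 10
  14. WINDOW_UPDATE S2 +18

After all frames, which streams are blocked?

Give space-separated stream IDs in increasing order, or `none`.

Answer: S1

Derivation:
Op 1: conn=23 S1=23 S2=34 S3=23 S4=23 blocked=[]
Op 2: conn=17 S1=17 S2=34 S3=23 S4=23 blocked=[]
Op 3: conn=46 S1=17 S2=34 S3=23 S4=23 blocked=[]
Op 4: conn=46 S1=17 S2=34 S3=36 S4=23 blocked=[]
Op 5: conn=40 S1=11 S2=34 S3=36 S4=23 blocked=[]
Op 6: conn=40 S1=33 S2=34 S3=36 S4=23 blocked=[]
Op 7: conn=51 S1=33 S2=34 S3=36 S4=23 blocked=[]
Op 8: conn=64 S1=33 S2=34 S3=36 S4=23 blocked=[]
Op 9: conn=50 S1=33 S2=20 S3=36 S4=23 blocked=[]
Op 10: conn=33 S1=16 S2=20 S3=36 S4=23 blocked=[]
Op 11: conn=33 S1=16 S2=20 S3=36 S4=39 blocked=[]
Op 12: conn=17 S1=0 S2=20 S3=36 S4=39 blocked=[1]
Op 13: conn=7 S1=-10 S2=20 S3=36 S4=39 blocked=[1]
Op 14: conn=7 S1=-10 S2=38 S3=36 S4=39 blocked=[1]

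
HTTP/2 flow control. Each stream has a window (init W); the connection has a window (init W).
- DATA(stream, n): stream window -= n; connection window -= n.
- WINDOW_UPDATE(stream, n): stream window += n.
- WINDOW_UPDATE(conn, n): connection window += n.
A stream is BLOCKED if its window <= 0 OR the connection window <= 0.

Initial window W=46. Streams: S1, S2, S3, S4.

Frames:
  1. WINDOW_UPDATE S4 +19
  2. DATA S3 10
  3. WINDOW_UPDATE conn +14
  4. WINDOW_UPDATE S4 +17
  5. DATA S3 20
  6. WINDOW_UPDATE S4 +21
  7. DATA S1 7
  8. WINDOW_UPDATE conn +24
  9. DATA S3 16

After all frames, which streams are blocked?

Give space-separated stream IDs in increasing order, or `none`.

Answer: S3

Derivation:
Op 1: conn=46 S1=46 S2=46 S3=46 S4=65 blocked=[]
Op 2: conn=36 S1=46 S2=46 S3=36 S4=65 blocked=[]
Op 3: conn=50 S1=46 S2=46 S3=36 S4=65 blocked=[]
Op 4: conn=50 S1=46 S2=46 S3=36 S4=82 blocked=[]
Op 5: conn=30 S1=46 S2=46 S3=16 S4=82 blocked=[]
Op 6: conn=30 S1=46 S2=46 S3=16 S4=103 blocked=[]
Op 7: conn=23 S1=39 S2=46 S3=16 S4=103 blocked=[]
Op 8: conn=47 S1=39 S2=46 S3=16 S4=103 blocked=[]
Op 9: conn=31 S1=39 S2=46 S3=0 S4=103 blocked=[3]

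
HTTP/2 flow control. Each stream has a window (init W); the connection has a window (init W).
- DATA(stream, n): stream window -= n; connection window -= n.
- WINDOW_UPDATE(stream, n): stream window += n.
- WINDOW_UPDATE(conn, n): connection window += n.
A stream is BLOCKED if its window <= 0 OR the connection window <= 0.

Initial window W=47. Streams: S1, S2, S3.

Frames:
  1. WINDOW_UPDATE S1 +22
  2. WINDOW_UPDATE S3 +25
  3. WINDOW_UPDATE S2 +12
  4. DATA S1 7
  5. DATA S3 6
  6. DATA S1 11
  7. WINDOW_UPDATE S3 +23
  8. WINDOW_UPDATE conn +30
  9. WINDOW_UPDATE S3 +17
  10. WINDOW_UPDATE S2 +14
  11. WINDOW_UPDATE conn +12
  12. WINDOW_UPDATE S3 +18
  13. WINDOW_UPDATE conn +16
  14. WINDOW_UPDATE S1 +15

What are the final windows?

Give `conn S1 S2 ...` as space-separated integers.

Answer: 81 66 73 124

Derivation:
Op 1: conn=47 S1=69 S2=47 S3=47 blocked=[]
Op 2: conn=47 S1=69 S2=47 S3=72 blocked=[]
Op 3: conn=47 S1=69 S2=59 S3=72 blocked=[]
Op 4: conn=40 S1=62 S2=59 S3=72 blocked=[]
Op 5: conn=34 S1=62 S2=59 S3=66 blocked=[]
Op 6: conn=23 S1=51 S2=59 S3=66 blocked=[]
Op 7: conn=23 S1=51 S2=59 S3=89 blocked=[]
Op 8: conn=53 S1=51 S2=59 S3=89 blocked=[]
Op 9: conn=53 S1=51 S2=59 S3=106 blocked=[]
Op 10: conn=53 S1=51 S2=73 S3=106 blocked=[]
Op 11: conn=65 S1=51 S2=73 S3=106 blocked=[]
Op 12: conn=65 S1=51 S2=73 S3=124 blocked=[]
Op 13: conn=81 S1=51 S2=73 S3=124 blocked=[]
Op 14: conn=81 S1=66 S2=73 S3=124 blocked=[]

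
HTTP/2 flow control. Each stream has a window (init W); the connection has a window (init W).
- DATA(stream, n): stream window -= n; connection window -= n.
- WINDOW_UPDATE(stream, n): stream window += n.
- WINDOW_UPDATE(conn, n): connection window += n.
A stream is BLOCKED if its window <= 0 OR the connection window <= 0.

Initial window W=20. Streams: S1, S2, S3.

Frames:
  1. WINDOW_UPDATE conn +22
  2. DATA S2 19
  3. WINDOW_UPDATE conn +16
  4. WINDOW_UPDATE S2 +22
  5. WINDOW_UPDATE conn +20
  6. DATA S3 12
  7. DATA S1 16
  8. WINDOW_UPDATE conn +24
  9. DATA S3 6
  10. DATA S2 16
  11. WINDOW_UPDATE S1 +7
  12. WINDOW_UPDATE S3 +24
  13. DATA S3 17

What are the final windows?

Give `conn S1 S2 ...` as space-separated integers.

Op 1: conn=42 S1=20 S2=20 S3=20 blocked=[]
Op 2: conn=23 S1=20 S2=1 S3=20 blocked=[]
Op 3: conn=39 S1=20 S2=1 S3=20 blocked=[]
Op 4: conn=39 S1=20 S2=23 S3=20 blocked=[]
Op 5: conn=59 S1=20 S2=23 S3=20 blocked=[]
Op 6: conn=47 S1=20 S2=23 S3=8 blocked=[]
Op 7: conn=31 S1=4 S2=23 S3=8 blocked=[]
Op 8: conn=55 S1=4 S2=23 S3=8 blocked=[]
Op 9: conn=49 S1=4 S2=23 S3=2 blocked=[]
Op 10: conn=33 S1=4 S2=7 S3=2 blocked=[]
Op 11: conn=33 S1=11 S2=7 S3=2 blocked=[]
Op 12: conn=33 S1=11 S2=7 S3=26 blocked=[]
Op 13: conn=16 S1=11 S2=7 S3=9 blocked=[]

Answer: 16 11 7 9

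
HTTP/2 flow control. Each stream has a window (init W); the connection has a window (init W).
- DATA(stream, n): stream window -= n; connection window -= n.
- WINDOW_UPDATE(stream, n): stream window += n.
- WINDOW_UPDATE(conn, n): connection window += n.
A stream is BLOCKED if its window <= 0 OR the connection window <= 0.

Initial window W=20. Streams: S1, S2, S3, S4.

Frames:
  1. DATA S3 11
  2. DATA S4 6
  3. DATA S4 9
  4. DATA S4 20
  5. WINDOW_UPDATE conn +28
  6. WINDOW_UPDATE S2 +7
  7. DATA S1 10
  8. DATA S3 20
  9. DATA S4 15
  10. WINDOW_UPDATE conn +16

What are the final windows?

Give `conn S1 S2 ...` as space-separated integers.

Op 1: conn=9 S1=20 S2=20 S3=9 S4=20 blocked=[]
Op 2: conn=3 S1=20 S2=20 S3=9 S4=14 blocked=[]
Op 3: conn=-6 S1=20 S2=20 S3=9 S4=5 blocked=[1, 2, 3, 4]
Op 4: conn=-26 S1=20 S2=20 S3=9 S4=-15 blocked=[1, 2, 3, 4]
Op 5: conn=2 S1=20 S2=20 S3=9 S4=-15 blocked=[4]
Op 6: conn=2 S1=20 S2=27 S3=9 S4=-15 blocked=[4]
Op 7: conn=-8 S1=10 S2=27 S3=9 S4=-15 blocked=[1, 2, 3, 4]
Op 8: conn=-28 S1=10 S2=27 S3=-11 S4=-15 blocked=[1, 2, 3, 4]
Op 9: conn=-43 S1=10 S2=27 S3=-11 S4=-30 blocked=[1, 2, 3, 4]
Op 10: conn=-27 S1=10 S2=27 S3=-11 S4=-30 blocked=[1, 2, 3, 4]

Answer: -27 10 27 -11 -30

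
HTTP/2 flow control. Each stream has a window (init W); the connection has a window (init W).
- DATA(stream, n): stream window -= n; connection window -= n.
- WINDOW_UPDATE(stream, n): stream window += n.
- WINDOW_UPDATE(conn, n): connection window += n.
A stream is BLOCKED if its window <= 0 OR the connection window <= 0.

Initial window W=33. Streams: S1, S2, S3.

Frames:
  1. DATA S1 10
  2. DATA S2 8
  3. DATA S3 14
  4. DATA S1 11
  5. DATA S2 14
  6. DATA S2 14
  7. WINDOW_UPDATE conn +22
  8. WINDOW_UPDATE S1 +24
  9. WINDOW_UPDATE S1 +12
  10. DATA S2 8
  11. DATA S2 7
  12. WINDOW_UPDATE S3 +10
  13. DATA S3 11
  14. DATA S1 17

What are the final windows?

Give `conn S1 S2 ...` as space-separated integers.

Op 1: conn=23 S1=23 S2=33 S3=33 blocked=[]
Op 2: conn=15 S1=23 S2=25 S3=33 blocked=[]
Op 3: conn=1 S1=23 S2=25 S3=19 blocked=[]
Op 4: conn=-10 S1=12 S2=25 S3=19 blocked=[1, 2, 3]
Op 5: conn=-24 S1=12 S2=11 S3=19 blocked=[1, 2, 3]
Op 6: conn=-38 S1=12 S2=-3 S3=19 blocked=[1, 2, 3]
Op 7: conn=-16 S1=12 S2=-3 S3=19 blocked=[1, 2, 3]
Op 8: conn=-16 S1=36 S2=-3 S3=19 blocked=[1, 2, 3]
Op 9: conn=-16 S1=48 S2=-3 S3=19 blocked=[1, 2, 3]
Op 10: conn=-24 S1=48 S2=-11 S3=19 blocked=[1, 2, 3]
Op 11: conn=-31 S1=48 S2=-18 S3=19 blocked=[1, 2, 3]
Op 12: conn=-31 S1=48 S2=-18 S3=29 blocked=[1, 2, 3]
Op 13: conn=-42 S1=48 S2=-18 S3=18 blocked=[1, 2, 3]
Op 14: conn=-59 S1=31 S2=-18 S3=18 blocked=[1, 2, 3]

Answer: -59 31 -18 18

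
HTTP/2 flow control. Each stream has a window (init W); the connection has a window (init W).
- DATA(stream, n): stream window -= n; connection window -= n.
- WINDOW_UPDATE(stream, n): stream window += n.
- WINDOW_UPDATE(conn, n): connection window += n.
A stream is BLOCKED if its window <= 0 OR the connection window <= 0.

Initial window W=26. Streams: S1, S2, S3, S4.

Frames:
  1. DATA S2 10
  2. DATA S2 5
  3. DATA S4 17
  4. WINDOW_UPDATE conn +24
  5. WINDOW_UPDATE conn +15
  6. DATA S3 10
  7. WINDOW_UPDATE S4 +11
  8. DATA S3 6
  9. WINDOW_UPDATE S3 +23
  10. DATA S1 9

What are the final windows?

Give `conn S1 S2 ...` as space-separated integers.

Answer: 8 17 11 33 20

Derivation:
Op 1: conn=16 S1=26 S2=16 S3=26 S4=26 blocked=[]
Op 2: conn=11 S1=26 S2=11 S3=26 S4=26 blocked=[]
Op 3: conn=-6 S1=26 S2=11 S3=26 S4=9 blocked=[1, 2, 3, 4]
Op 4: conn=18 S1=26 S2=11 S3=26 S4=9 blocked=[]
Op 5: conn=33 S1=26 S2=11 S3=26 S4=9 blocked=[]
Op 6: conn=23 S1=26 S2=11 S3=16 S4=9 blocked=[]
Op 7: conn=23 S1=26 S2=11 S3=16 S4=20 blocked=[]
Op 8: conn=17 S1=26 S2=11 S3=10 S4=20 blocked=[]
Op 9: conn=17 S1=26 S2=11 S3=33 S4=20 blocked=[]
Op 10: conn=8 S1=17 S2=11 S3=33 S4=20 blocked=[]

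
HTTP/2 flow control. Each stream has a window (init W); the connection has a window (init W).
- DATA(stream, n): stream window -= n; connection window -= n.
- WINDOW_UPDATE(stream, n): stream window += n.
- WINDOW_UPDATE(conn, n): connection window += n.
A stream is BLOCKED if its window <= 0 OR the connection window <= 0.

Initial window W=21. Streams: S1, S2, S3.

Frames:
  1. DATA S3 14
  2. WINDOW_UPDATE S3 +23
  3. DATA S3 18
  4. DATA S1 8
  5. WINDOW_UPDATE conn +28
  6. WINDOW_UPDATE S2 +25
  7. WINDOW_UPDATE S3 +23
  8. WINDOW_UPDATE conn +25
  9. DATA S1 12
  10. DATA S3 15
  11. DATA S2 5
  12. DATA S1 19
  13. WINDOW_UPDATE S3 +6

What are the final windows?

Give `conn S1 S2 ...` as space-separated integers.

Op 1: conn=7 S1=21 S2=21 S3=7 blocked=[]
Op 2: conn=7 S1=21 S2=21 S3=30 blocked=[]
Op 3: conn=-11 S1=21 S2=21 S3=12 blocked=[1, 2, 3]
Op 4: conn=-19 S1=13 S2=21 S3=12 blocked=[1, 2, 3]
Op 5: conn=9 S1=13 S2=21 S3=12 blocked=[]
Op 6: conn=9 S1=13 S2=46 S3=12 blocked=[]
Op 7: conn=9 S1=13 S2=46 S3=35 blocked=[]
Op 8: conn=34 S1=13 S2=46 S3=35 blocked=[]
Op 9: conn=22 S1=1 S2=46 S3=35 blocked=[]
Op 10: conn=7 S1=1 S2=46 S3=20 blocked=[]
Op 11: conn=2 S1=1 S2=41 S3=20 blocked=[]
Op 12: conn=-17 S1=-18 S2=41 S3=20 blocked=[1, 2, 3]
Op 13: conn=-17 S1=-18 S2=41 S3=26 blocked=[1, 2, 3]

Answer: -17 -18 41 26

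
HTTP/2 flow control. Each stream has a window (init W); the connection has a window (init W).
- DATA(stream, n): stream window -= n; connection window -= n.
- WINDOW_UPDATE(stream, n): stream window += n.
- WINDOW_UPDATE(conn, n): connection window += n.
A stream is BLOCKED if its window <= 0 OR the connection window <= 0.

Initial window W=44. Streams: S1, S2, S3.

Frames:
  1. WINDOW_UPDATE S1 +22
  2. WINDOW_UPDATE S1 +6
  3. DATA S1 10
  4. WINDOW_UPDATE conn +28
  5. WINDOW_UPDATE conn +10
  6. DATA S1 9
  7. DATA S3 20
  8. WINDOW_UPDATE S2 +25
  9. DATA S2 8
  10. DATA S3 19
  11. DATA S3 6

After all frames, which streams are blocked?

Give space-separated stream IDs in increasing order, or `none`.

Op 1: conn=44 S1=66 S2=44 S3=44 blocked=[]
Op 2: conn=44 S1=72 S2=44 S3=44 blocked=[]
Op 3: conn=34 S1=62 S2=44 S3=44 blocked=[]
Op 4: conn=62 S1=62 S2=44 S3=44 blocked=[]
Op 5: conn=72 S1=62 S2=44 S3=44 blocked=[]
Op 6: conn=63 S1=53 S2=44 S3=44 blocked=[]
Op 7: conn=43 S1=53 S2=44 S3=24 blocked=[]
Op 8: conn=43 S1=53 S2=69 S3=24 blocked=[]
Op 9: conn=35 S1=53 S2=61 S3=24 blocked=[]
Op 10: conn=16 S1=53 S2=61 S3=5 blocked=[]
Op 11: conn=10 S1=53 S2=61 S3=-1 blocked=[3]

Answer: S3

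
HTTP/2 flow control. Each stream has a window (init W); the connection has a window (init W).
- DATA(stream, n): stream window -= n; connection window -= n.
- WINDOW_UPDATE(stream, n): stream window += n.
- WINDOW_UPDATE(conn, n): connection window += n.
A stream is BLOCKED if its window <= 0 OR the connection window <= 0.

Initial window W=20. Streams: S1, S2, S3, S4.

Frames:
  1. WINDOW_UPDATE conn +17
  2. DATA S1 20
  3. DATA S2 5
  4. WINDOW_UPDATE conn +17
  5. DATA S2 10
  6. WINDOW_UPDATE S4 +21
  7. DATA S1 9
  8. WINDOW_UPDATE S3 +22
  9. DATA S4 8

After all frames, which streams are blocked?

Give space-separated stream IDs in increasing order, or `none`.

Answer: S1

Derivation:
Op 1: conn=37 S1=20 S2=20 S3=20 S4=20 blocked=[]
Op 2: conn=17 S1=0 S2=20 S3=20 S4=20 blocked=[1]
Op 3: conn=12 S1=0 S2=15 S3=20 S4=20 blocked=[1]
Op 4: conn=29 S1=0 S2=15 S3=20 S4=20 blocked=[1]
Op 5: conn=19 S1=0 S2=5 S3=20 S4=20 blocked=[1]
Op 6: conn=19 S1=0 S2=5 S3=20 S4=41 blocked=[1]
Op 7: conn=10 S1=-9 S2=5 S3=20 S4=41 blocked=[1]
Op 8: conn=10 S1=-9 S2=5 S3=42 S4=41 blocked=[1]
Op 9: conn=2 S1=-9 S2=5 S3=42 S4=33 blocked=[1]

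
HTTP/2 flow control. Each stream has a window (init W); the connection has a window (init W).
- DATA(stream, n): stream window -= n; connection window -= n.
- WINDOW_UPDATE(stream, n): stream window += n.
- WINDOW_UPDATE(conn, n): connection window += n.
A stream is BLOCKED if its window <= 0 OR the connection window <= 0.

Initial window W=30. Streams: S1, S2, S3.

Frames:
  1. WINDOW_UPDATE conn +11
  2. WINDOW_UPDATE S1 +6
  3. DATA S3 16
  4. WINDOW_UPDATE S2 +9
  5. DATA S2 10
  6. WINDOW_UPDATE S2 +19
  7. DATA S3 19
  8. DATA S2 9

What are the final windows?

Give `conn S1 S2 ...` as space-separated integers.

Answer: -13 36 39 -5

Derivation:
Op 1: conn=41 S1=30 S2=30 S3=30 blocked=[]
Op 2: conn=41 S1=36 S2=30 S3=30 blocked=[]
Op 3: conn=25 S1=36 S2=30 S3=14 blocked=[]
Op 4: conn=25 S1=36 S2=39 S3=14 blocked=[]
Op 5: conn=15 S1=36 S2=29 S3=14 blocked=[]
Op 6: conn=15 S1=36 S2=48 S3=14 blocked=[]
Op 7: conn=-4 S1=36 S2=48 S3=-5 blocked=[1, 2, 3]
Op 8: conn=-13 S1=36 S2=39 S3=-5 blocked=[1, 2, 3]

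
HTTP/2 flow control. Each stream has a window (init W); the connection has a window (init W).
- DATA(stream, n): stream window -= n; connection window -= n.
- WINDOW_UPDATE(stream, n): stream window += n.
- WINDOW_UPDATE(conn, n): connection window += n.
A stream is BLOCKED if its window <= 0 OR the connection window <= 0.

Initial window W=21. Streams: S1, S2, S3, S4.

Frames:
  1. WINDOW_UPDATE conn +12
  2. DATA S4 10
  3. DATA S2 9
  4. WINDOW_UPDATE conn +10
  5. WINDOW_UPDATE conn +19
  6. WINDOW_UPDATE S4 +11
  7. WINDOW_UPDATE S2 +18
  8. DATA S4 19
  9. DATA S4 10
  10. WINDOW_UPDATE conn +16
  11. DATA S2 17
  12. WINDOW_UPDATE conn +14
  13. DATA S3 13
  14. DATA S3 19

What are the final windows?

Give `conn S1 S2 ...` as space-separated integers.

Op 1: conn=33 S1=21 S2=21 S3=21 S4=21 blocked=[]
Op 2: conn=23 S1=21 S2=21 S3=21 S4=11 blocked=[]
Op 3: conn=14 S1=21 S2=12 S3=21 S4=11 blocked=[]
Op 4: conn=24 S1=21 S2=12 S3=21 S4=11 blocked=[]
Op 5: conn=43 S1=21 S2=12 S3=21 S4=11 blocked=[]
Op 6: conn=43 S1=21 S2=12 S3=21 S4=22 blocked=[]
Op 7: conn=43 S1=21 S2=30 S3=21 S4=22 blocked=[]
Op 8: conn=24 S1=21 S2=30 S3=21 S4=3 blocked=[]
Op 9: conn=14 S1=21 S2=30 S3=21 S4=-7 blocked=[4]
Op 10: conn=30 S1=21 S2=30 S3=21 S4=-7 blocked=[4]
Op 11: conn=13 S1=21 S2=13 S3=21 S4=-7 blocked=[4]
Op 12: conn=27 S1=21 S2=13 S3=21 S4=-7 blocked=[4]
Op 13: conn=14 S1=21 S2=13 S3=8 S4=-7 blocked=[4]
Op 14: conn=-5 S1=21 S2=13 S3=-11 S4=-7 blocked=[1, 2, 3, 4]

Answer: -5 21 13 -11 -7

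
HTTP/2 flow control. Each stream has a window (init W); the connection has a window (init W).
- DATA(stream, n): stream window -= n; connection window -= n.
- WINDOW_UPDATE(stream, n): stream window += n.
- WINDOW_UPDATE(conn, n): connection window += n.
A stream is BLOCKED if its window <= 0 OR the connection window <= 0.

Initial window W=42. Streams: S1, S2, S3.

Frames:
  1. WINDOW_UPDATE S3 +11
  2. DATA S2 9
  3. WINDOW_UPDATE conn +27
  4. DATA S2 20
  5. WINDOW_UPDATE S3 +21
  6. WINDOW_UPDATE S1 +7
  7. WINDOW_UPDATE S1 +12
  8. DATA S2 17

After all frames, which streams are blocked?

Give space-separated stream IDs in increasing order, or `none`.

Op 1: conn=42 S1=42 S2=42 S3=53 blocked=[]
Op 2: conn=33 S1=42 S2=33 S3=53 blocked=[]
Op 3: conn=60 S1=42 S2=33 S3=53 blocked=[]
Op 4: conn=40 S1=42 S2=13 S3=53 blocked=[]
Op 5: conn=40 S1=42 S2=13 S3=74 blocked=[]
Op 6: conn=40 S1=49 S2=13 S3=74 blocked=[]
Op 7: conn=40 S1=61 S2=13 S3=74 blocked=[]
Op 8: conn=23 S1=61 S2=-4 S3=74 blocked=[2]

Answer: S2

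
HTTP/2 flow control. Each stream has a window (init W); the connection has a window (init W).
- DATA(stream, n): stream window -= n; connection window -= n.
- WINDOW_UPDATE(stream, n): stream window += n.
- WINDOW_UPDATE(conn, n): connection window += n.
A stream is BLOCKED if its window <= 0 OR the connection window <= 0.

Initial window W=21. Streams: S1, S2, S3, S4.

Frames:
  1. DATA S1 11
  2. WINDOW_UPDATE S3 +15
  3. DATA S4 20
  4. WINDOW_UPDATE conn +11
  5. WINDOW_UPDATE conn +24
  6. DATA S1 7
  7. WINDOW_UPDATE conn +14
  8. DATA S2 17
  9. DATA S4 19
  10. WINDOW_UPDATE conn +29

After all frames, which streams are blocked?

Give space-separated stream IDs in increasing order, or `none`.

Op 1: conn=10 S1=10 S2=21 S3=21 S4=21 blocked=[]
Op 2: conn=10 S1=10 S2=21 S3=36 S4=21 blocked=[]
Op 3: conn=-10 S1=10 S2=21 S3=36 S4=1 blocked=[1, 2, 3, 4]
Op 4: conn=1 S1=10 S2=21 S3=36 S4=1 blocked=[]
Op 5: conn=25 S1=10 S2=21 S3=36 S4=1 blocked=[]
Op 6: conn=18 S1=3 S2=21 S3=36 S4=1 blocked=[]
Op 7: conn=32 S1=3 S2=21 S3=36 S4=1 blocked=[]
Op 8: conn=15 S1=3 S2=4 S3=36 S4=1 blocked=[]
Op 9: conn=-4 S1=3 S2=4 S3=36 S4=-18 blocked=[1, 2, 3, 4]
Op 10: conn=25 S1=3 S2=4 S3=36 S4=-18 blocked=[4]

Answer: S4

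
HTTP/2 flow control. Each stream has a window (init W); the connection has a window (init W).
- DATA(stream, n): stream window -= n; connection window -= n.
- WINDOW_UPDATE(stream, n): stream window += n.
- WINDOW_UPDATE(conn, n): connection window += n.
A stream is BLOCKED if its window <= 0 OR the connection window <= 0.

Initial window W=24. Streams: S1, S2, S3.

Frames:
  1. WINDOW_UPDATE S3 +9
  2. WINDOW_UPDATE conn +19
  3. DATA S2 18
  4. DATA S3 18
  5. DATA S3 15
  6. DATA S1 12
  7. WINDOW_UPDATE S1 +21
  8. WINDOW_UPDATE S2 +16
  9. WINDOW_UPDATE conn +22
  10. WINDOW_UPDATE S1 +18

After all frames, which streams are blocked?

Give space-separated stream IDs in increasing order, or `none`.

Op 1: conn=24 S1=24 S2=24 S3=33 blocked=[]
Op 2: conn=43 S1=24 S2=24 S3=33 blocked=[]
Op 3: conn=25 S1=24 S2=6 S3=33 blocked=[]
Op 4: conn=7 S1=24 S2=6 S3=15 blocked=[]
Op 5: conn=-8 S1=24 S2=6 S3=0 blocked=[1, 2, 3]
Op 6: conn=-20 S1=12 S2=6 S3=0 blocked=[1, 2, 3]
Op 7: conn=-20 S1=33 S2=6 S3=0 blocked=[1, 2, 3]
Op 8: conn=-20 S1=33 S2=22 S3=0 blocked=[1, 2, 3]
Op 9: conn=2 S1=33 S2=22 S3=0 blocked=[3]
Op 10: conn=2 S1=51 S2=22 S3=0 blocked=[3]

Answer: S3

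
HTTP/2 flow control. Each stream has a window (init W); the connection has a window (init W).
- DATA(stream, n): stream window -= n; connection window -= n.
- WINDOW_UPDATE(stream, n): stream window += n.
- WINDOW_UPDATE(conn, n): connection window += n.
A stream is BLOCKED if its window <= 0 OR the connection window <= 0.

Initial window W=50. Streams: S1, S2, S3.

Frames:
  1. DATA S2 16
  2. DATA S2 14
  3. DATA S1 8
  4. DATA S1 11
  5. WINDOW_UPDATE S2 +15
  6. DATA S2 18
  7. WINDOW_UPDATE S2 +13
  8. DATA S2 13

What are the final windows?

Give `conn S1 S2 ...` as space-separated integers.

Answer: -30 31 17 50

Derivation:
Op 1: conn=34 S1=50 S2=34 S3=50 blocked=[]
Op 2: conn=20 S1=50 S2=20 S3=50 blocked=[]
Op 3: conn=12 S1=42 S2=20 S3=50 blocked=[]
Op 4: conn=1 S1=31 S2=20 S3=50 blocked=[]
Op 5: conn=1 S1=31 S2=35 S3=50 blocked=[]
Op 6: conn=-17 S1=31 S2=17 S3=50 blocked=[1, 2, 3]
Op 7: conn=-17 S1=31 S2=30 S3=50 blocked=[1, 2, 3]
Op 8: conn=-30 S1=31 S2=17 S3=50 blocked=[1, 2, 3]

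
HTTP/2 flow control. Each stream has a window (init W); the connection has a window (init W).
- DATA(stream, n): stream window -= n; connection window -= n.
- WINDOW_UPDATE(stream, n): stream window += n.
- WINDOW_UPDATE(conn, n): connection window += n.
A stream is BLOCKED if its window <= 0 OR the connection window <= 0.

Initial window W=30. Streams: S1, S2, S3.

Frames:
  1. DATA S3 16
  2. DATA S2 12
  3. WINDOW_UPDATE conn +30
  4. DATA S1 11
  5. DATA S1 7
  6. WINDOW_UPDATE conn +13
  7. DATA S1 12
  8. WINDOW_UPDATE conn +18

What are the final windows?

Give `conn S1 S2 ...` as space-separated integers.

Op 1: conn=14 S1=30 S2=30 S3=14 blocked=[]
Op 2: conn=2 S1=30 S2=18 S3=14 blocked=[]
Op 3: conn=32 S1=30 S2=18 S3=14 blocked=[]
Op 4: conn=21 S1=19 S2=18 S3=14 blocked=[]
Op 5: conn=14 S1=12 S2=18 S3=14 blocked=[]
Op 6: conn=27 S1=12 S2=18 S3=14 blocked=[]
Op 7: conn=15 S1=0 S2=18 S3=14 blocked=[1]
Op 8: conn=33 S1=0 S2=18 S3=14 blocked=[1]

Answer: 33 0 18 14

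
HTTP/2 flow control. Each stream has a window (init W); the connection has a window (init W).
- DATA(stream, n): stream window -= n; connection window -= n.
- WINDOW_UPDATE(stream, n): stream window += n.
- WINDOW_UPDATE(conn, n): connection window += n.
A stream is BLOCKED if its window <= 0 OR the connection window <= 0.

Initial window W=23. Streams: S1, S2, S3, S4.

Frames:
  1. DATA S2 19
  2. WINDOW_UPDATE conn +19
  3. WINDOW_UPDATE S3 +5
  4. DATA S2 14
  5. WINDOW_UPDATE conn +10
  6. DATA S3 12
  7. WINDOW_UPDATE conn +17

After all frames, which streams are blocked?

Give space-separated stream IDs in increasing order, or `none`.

Answer: S2

Derivation:
Op 1: conn=4 S1=23 S2=4 S3=23 S4=23 blocked=[]
Op 2: conn=23 S1=23 S2=4 S3=23 S4=23 blocked=[]
Op 3: conn=23 S1=23 S2=4 S3=28 S4=23 blocked=[]
Op 4: conn=9 S1=23 S2=-10 S3=28 S4=23 blocked=[2]
Op 5: conn=19 S1=23 S2=-10 S3=28 S4=23 blocked=[2]
Op 6: conn=7 S1=23 S2=-10 S3=16 S4=23 blocked=[2]
Op 7: conn=24 S1=23 S2=-10 S3=16 S4=23 blocked=[2]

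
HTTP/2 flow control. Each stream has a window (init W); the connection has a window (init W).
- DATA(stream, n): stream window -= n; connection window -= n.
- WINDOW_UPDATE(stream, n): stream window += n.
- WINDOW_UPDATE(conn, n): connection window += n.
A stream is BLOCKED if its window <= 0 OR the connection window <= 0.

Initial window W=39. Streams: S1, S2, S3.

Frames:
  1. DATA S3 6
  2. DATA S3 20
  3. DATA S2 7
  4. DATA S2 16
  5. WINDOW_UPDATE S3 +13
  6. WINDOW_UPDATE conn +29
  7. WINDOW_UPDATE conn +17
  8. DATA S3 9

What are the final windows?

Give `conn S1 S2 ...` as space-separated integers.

Answer: 27 39 16 17

Derivation:
Op 1: conn=33 S1=39 S2=39 S3=33 blocked=[]
Op 2: conn=13 S1=39 S2=39 S3=13 blocked=[]
Op 3: conn=6 S1=39 S2=32 S3=13 blocked=[]
Op 4: conn=-10 S1=39 S2=16 S3=13 blocked=[1, 2, 3]
Op 5: conn=-10 S1=39 S2=16 S3=26 blocked=[1, 2, 3]
Op 6: conn=19 S1=39 S2=16 S3=26 blocked=[]
Op 7: conn=36 S1=39 S2=16 S3=26 blocked=[]
Op 8: conn=27 S1=39 S2=16 S3=17 blocked=[]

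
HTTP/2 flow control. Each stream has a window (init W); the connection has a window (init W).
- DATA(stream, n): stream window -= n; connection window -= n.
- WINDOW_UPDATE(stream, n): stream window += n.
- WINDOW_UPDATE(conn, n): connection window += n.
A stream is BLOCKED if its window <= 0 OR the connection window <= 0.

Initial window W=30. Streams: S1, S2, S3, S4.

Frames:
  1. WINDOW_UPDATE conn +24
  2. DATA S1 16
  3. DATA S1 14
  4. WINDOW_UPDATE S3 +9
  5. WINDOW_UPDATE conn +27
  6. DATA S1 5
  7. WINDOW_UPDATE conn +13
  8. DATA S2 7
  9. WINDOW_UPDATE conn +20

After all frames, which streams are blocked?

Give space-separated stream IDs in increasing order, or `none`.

Op 1: conn=54 S1=30 S2=30 S3=30 S4=30 blocked=[]
Op 2: conn=38 S1=14 S2=30 S3=30 S4=30 blocked=[]
Op 3: conn=24 S1=0 S2=30 S3=30 S4=30 blocked=[1]
Op 4: conn=24 S1=0 S2=30 S3=39 S4=30 blocked=[1]
Op 5: conn=51 S1=0 S2=30 S3=39 S4=30 blocked=[1]
Op 6: conn=46 S1=-5 S2=30 S3=39 S4=30 blocked=[1]
Op 7: conn=59 S1=-5 S2=30 S3=39 S4=30 blocked=[1]
Op 8: conn=52 S1=-5 S2=23 S3=39 S4=30 blocked=[1]
Op 9: conn=72 S1=-5 S2=23 S3=39 S4=30 blocked=[1]

Answer: S1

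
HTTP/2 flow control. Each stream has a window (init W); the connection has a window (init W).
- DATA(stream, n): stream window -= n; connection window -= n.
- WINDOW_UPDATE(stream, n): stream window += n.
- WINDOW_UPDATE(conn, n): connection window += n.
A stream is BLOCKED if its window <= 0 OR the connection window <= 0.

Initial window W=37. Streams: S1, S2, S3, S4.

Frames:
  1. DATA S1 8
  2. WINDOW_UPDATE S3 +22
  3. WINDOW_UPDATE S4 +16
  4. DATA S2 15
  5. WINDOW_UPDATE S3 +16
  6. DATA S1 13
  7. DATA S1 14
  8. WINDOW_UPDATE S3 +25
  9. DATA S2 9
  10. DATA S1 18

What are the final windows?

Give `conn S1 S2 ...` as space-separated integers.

Answer: -40 -16 13 100 53

Derivation:
Op 1: conn=29 S1=29 S2=37 S3=37 S4=37 blocked=[]
Op 2: conn=29 S1=29 S2=37 S3=59 S4=37 blocked=[]
Op 3: conn=29 S1=29 S2=37 S3=59 S4=53 blocked=[]
Op 4: conn=14 S1=29 S2=22 S3=59 S4=53 blocked=[]
Op 5: conn=14 S1=29 S2=22 S3=75 S4=53 blocked=[]
Op 6: conn=1 S1=16 S2=22 S3=75 S4=53 blocked=[]
Op 7: conn=-13 S1=2 S2=22 S3=75 S4=53 blocked=[1, 2, 3, 4]
Op 8: conn=-13 S1=2 S2=22 S3=100 S4=53 blocked=[1, 2, 3, 4]
Op 9: conn=-22 S1=2 S2=13 S3=100 S4=53 blocked=[1, 2, 3, 4]
Op 10: conn=-40 S1=-16 S2=13 S3=100 S4=53 blocked=[1, 2, 3, 4]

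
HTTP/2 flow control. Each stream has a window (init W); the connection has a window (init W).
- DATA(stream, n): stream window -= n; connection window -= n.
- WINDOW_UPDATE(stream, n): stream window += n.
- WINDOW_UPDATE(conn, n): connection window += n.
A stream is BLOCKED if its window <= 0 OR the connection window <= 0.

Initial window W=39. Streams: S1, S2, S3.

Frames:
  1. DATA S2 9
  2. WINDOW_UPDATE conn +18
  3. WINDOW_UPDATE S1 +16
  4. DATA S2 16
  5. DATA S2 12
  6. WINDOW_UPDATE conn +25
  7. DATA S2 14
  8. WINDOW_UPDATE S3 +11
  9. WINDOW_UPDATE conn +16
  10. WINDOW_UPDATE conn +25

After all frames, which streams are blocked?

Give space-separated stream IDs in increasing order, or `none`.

Answer: S2

Derivation:
Op 1: conn=30 S1=39 S2=30 S3=39 blocked=[]
Op 2: conn=48 S1=39 S2=30 S3=39 blocked=[]
Op 3: conn=48 S1=55 S2=30 S3=39 blocked=[]
Op 4: conn=32 S1=55 S2=14 S3=39 blocked=[]
Op 5: conn=20 S1=55 S2=2 S3=39 blocked=[]
Op 6: conn=45 S1=55 S2=2 S3=39 blocked=[]
Op 7: conn=31 S1=55 S2=-12 S3=39 blocked=[2]
Op 8: conn=31 S1=55 S2=-12 S3=50 blocked=[2]
Op 9: conn=47 S1=55 S2=-12 S3=50 blocked=[2]
Op 10: conn=72 S1=55 S2=-12 S3=50 blocked=[2]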